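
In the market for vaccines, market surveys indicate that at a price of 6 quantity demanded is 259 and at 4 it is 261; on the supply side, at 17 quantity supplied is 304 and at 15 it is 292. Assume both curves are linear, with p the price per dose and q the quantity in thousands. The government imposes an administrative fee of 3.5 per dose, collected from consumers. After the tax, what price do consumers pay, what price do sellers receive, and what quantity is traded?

Consumers pay 12; sellers receive 8.5; quantity = 253.

Demand slope: (261 − 259)/(4 − 6) = -1, so qd = 265 − p.
Supply slope: (292 − 304)/(15 − 17) = 6, so qs = 6p + 202.
Before the tax: set 265 − p = 6p + 202 → p* = 9, q* = 256.
With the tax collected from consumers, demand (in seller-price terms) shifts: qd = 265 − (p + 3.5).
New equilibrium: consumers pay 12, sellers receive 8.5, q = 253. (Wedge: pb − ps = 3.5.)
The less price-elastic side of the market bears the larger share of a per-unit tax.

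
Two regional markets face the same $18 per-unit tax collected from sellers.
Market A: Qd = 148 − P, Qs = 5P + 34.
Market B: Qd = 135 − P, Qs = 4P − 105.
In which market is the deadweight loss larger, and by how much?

Market A, by $5.4.

Market A: pre-tax P* = $19, Q* = 129; post-tax Q = 114; deadweight loss = $135.
Market B: pre-tax P* = $48, Q* = 87; post-tax Q = 72.6; deadweight loss = $129.6.
Difference: $135 vs $129.6 → market A is larger by $5.4.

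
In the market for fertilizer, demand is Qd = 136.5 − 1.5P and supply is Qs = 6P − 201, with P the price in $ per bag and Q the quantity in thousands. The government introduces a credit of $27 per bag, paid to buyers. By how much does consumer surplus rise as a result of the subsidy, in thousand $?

Consumer surplus rises by $1840.32 thousand.

Without the subsidy, 136.5 − 1.5P = 6P − 201 gives 7.5P = 337.5, so P* = $45 and Q* = 69.
With a per-unit subsidy paid to buyers, each effectively pays P − 27, so demand becomes Qd = 136.5 − 1.5(P − 27).
New equilibrium: buyers pay $23.4, sellers receive $50.4, Q = 101.4. (Wedge: Pb − Ps = −27.)
ΔCS is the trapezoid between Q = 101.4 and Q = 69 of height $21.6: ½ · (69 + 101.4) · 21.6 = $1840.32.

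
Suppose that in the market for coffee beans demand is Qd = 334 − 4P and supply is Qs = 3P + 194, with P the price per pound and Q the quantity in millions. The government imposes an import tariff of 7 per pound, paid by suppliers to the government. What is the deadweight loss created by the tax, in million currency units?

Deadweight loss = 42 million.

Before the tax: set 334 − 4P = 3P + 194 → P* = 20, Q* = 254.
With the tax collected from suppliers, supply shifts: Qs = 3(P − 7) + 194.
New equilibrium: consumers pay 23, suppliers receive 16, Q = 242. (Wedge: Pb − Ps = 7.)
Quantity falls by |ΔQ| = |254 − 242| = 12.
DWL = ½ · t · |ΔQ| = ½ · 7 · 12 = 42.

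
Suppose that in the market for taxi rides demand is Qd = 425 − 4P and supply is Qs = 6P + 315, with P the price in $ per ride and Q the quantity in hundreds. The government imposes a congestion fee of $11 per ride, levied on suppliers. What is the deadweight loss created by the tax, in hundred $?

Before the tax: set 425 − 4P = 6P + 315 → P* = $11, Q* = 381.
With the tax collected from suppliers, supply shifts: Qs = 6(P − 11) + 315.
New equilibrium: buyers pay $17.6, suppliers receive $6.6, Q = 354.6. (Wedge: Pb − Ps = 11.)
Quantity falls by |ΔQ| = |381 − 354.6| = 26.4.
DWL = ½ · t · |ΔQ| = ½ · 11 · 26.4 = $145.2.

Deadweight loss = $145.2 hundred.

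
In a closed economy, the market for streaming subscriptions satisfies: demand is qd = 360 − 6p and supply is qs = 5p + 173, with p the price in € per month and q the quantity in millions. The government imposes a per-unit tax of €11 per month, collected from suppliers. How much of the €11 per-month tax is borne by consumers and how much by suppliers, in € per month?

Before the tax: set 360 − 6p = 5p + 173 → p* = €17, q* = 258.
With the tax collected from suppliers, supply shifts: qs = 5(p − 11) + 173.
New equilibrium: consumers pay €22, suppliers receive €11, q = 228. (Wedge: pb − ps = 11.)
Burden on consumers: €5; on suppliers: €6. (They sum to €11.)

Consumers bear €5 per month; suppliers bear €6 per month.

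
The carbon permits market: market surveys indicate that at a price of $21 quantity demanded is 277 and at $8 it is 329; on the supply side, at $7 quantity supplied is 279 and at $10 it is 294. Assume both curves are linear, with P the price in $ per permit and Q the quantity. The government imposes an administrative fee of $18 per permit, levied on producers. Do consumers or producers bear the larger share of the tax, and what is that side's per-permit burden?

Demand slope: (329 − 277)/(8 − 21) = -4, so Qd = 361 − 4P.
Supply slope: (294 − 279)/(10 − 7) = 5, so Qs = 5P + 244.
Before the tax: set 361 − 4P = 5P + 244 → P* = $13, Q* = 309.
With the tax collected from producers, supply shifts: Qs = 5(P − 18) + 244.
New equilibrium: consumers pay $23, producers receive $5, Q = 269. (Wedge: Pb − Ps = 18.)
Per-permit burden: consumers $10, producers $8.
Consumers take the larger share because demand is less price-elastic here (demand slope 4 vs supply slope 5).
The less price-elastic side of the market bears the larger share of a per-unit tax.

Consumers bear the larger share: $10 per permit.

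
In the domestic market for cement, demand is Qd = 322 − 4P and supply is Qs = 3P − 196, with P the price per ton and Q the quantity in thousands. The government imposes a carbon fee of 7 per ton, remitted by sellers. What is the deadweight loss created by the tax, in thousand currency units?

Without the tax, 322 − 4P = 3P − 196 gives 7P = 518, so P* = 74 and Q* = 26.
With the tax collected from sellers, supply shifts: Qs = 3(P − 7) − 196.
Solving gives Q = 14 with buyers paying 77 and sellers receiving 70 (the 7 wedge).
Quantity falls by |ΔQ| = |26 − 14| = 12.
DWL = ½ · t · |ΔQ| = ½ · 7 · 12 = 42.

Deadweight loss = 42 thousand.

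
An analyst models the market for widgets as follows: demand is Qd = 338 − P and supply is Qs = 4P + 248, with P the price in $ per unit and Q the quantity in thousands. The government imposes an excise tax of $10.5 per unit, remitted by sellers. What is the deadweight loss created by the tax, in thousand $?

Before the tax: set 338 − P = 4P + 248 → P* = $18, Q* = 320.
With the tax collected from sellers, supply shifts: Qs = 4(P − 10.5) + 248.
New equilibrium: consumers pay $26.4, sellers receive $15.9, Q = 311.6. (Wedge: Pb − Ps = 10.5.)
Quantity falls by |ΔQ| = |320 − 311.6| = 8.4.
DWL = ½ · t · |ΔQ| = ½ · 10.5 · 8.4 = $44.1.

Deadweight loss = $44.1 thousand.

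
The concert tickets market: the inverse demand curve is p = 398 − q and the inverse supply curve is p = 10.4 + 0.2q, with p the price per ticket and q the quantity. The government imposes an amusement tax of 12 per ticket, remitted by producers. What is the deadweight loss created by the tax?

Deadweight loss = 60.

Rewrite in direct form: qd = 398 − p and qs = 5p − 52.
Without the tax, 398 − p = 5p − 52 gives 6p = 450, so p* = 75 and q* = 323.
With the tax collected from producers, supply shifts: qs = 5(p − 12) − 52.
New equilibrium: consumers pay 85, producers receive 73, q = 313. (Wedge: pb − ps = 12.)
Quantity falls by |ΔQ| = |323 − 313| = 10.
DWL = ½ · t · |ΔQ| = ½ · 12 · 10 = 60.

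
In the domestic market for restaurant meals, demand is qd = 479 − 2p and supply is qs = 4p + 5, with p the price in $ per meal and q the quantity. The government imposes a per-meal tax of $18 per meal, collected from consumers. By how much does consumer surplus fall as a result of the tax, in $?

Without the tax, 479 − 2p = 4p + 5 gives 6p = 474, so p* = $79 and q* = 321.
With the tax collected from consumers, demand (in seller-price terms) shifts: qd = 479 − 2(p + 18).
New equilibrium: consumers pay $91, producers receive $73, q = 297. (Wedge: pb − ps = 18.)
ΔCS is the trapezoid between Q = 297 and Q = 321 of height $12: ½ · (321 + 297) · 12 = $3708.

Consumer surplus falls by $3708.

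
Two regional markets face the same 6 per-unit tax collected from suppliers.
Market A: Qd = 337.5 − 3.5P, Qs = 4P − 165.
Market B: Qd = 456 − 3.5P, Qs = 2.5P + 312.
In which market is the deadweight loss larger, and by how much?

Market A: pre-tax P* = 67, Q* = 103; post-tax Q = 91.8; deadweight loss = 33.6.
Market B: pre-tax P* = 24, Q* = 372; post-tax Q = 363.25; deadweight loss = 26.25.
Difference: 33.6 vs 26.25 → market A is larger by 7.35.

Market A, by 7.35.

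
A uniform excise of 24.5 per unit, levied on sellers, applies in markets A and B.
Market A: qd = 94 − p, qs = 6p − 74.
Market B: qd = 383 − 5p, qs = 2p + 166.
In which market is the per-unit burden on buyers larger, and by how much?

Market A: pre-tax p* = 24, q* = 70; post-tax q = 49; per-unit burden on buyers = 21.
Market B: pre-tax p* = 31, q* = 228; post-tax q = 193; per-unit burden on buyers = 7.
Difference: 21 vs 7 → market A is larger by 14.

Market A, by 14.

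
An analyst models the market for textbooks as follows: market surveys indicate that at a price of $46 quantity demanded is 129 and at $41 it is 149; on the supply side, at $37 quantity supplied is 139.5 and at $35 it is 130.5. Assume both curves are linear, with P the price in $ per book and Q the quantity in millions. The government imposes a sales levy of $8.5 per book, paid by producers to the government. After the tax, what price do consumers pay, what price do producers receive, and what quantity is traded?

Demand slope: (149 − 129)/(41 − 46) = -4, so Qd = 313 − 4P.
Supply slope: (130.5 − 139.5)/(35 − 37) = 4.5, so Qs = 4.5P − 27.
Without the tax, 313 − 4P = 4.5P − 27 gives 8.5P = 340, so P* = $40 and Q* = 153.
With the tax collected from producers, supply shifts: Qs = 4.5(P − 8.5) − 27.
New equilibrium: consumers pay $44.5, producers receive $36, Q = 135. (Wedge: Pb − Ps = 8.5.)
The less price-elastic side of the market bears the larger share of a per-unit tax.

Consumers pay $44.5; producers receive $36; quantity = 135.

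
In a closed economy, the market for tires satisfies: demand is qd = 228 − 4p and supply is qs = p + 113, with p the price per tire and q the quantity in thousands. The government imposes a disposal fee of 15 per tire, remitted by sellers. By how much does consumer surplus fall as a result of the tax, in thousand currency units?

Before the tax: set 228 − 4p = p + 113 → p* = 23, q* = 136.
With the tax collected from sellers, supply shifts: qs = (p − 15) + 113.
Solving gives q = 124 with consumers paying 26 and sellers receiving 11 (the 15 wedge).
ΔCS is the trapezoid between Q = 124 and Q = 136 of height 3: ½ · (136 + 124) · 3 = 390.

Consumer surplus falls by 390 thousand.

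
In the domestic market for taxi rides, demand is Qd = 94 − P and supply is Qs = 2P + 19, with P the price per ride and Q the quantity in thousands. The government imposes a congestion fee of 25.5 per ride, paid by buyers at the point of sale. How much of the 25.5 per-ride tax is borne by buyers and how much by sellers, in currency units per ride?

Buyers bear 17 per ride; sellers bear 8.5 per ride.

Before the tax: set 94 − P = 2P + 19 → P* = 25, Q* = 69.
With the tax collected from buyers, demand (in seller-price terms) shifts: Qd = 94 − (P + 25.5).
Solving gives Q = 52 with buyers paying 42 and sellers receiving 16.5 (the 25.5 wedge).
Burden on buyers: 17; on sellers: 8.5. (They sum to 25.5.)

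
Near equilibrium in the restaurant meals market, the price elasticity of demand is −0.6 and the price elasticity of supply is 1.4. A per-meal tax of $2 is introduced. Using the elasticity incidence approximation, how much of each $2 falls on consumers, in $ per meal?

Consumers bear ≈ $1.4 per meal.

Incidence ratio: consumers' share ≈ εs / (εs + |εd|) = 1.4 / (1.4 + 0.6) = 0.7.
So consumers bear ≈ 0.7 × $2 = $1.4; sellers bear $0.6.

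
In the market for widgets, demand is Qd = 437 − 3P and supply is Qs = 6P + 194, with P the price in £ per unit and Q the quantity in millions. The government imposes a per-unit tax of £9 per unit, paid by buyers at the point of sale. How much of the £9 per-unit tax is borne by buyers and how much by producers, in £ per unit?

Buyers bear £6 per unit; producers bear £3 per unit.

Without the tax, 437 − 3P = 6P + 194 gives 9P = 243, so P* = £27 and Q* = 356.
With the tax collected from buyers, demand (in seller-price terms) shifts: Qd = 437 − 3(P + 9).
Solving gives Q = 338 with buyers paying £33 and producers receiving £24 (the £9 wedge).
Burden on buyers: £6; on producers: £3. (They sum to £9.)
The less price-elastic side of the market bears the larger share of a per-unit tax.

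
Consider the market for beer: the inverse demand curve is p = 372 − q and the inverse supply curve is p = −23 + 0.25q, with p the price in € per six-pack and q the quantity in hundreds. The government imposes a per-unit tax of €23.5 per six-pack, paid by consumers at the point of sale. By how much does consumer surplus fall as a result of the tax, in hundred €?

Rewrite in direct form: qd = 372 − p and qs = 4p + 92.
Without the tax, 372 − p = 4p + 92 gives 5p = 280, so p* = €56 and q* = 316.
With the tax collected from consumers, demand (in seller-price terms) shifts: qd = 372 − (p + 23.5).
New equilibrium: consumers pay €74.8, sellers receive €51.3, q = 297.2. (Wedge: pb − ps = 23.5.)
ΔCS is the trapezoid between Q = 297.2 and Q = 316 of height €18.8: ½ · (316 + 297.2) · 18.8 = €5764.08.

Consumer surplus falls by €5764.08 hundred.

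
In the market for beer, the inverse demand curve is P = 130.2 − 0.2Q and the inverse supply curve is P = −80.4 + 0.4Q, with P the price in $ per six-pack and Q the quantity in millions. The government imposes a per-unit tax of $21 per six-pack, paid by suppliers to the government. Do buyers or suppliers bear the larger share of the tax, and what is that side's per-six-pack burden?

Suppliers bear the larger share: $14 per six-pack.

Rewrite in direct form: Qd = 651 − 5P and Qs = 2.5P + 201.
Before the tax: set 651 − 5P = 2.5P + 201 → P* = $60, Q* = 351.
With the tax collected from suppliers, supply shifts: Qs = 2.5(P − 21) + 201.
Solving gives Q = 316 with buyers paying $67 and suppliers receiving $46 (the $21 wedge).
Per-six-pack burden: buyers $7, suppliers $14.
Suppliers take the larger share because supply is less price-elastic here (demand slope 5 vs supply slope 2.5).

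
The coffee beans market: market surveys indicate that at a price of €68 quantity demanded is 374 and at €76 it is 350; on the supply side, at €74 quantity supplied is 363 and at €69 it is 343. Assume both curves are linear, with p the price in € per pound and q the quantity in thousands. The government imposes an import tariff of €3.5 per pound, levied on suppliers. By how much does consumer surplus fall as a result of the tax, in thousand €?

Consumer surplus falls by €712 thousand.

Demand slope: (350 − 374)/(76 − 68) = -3, so qd = 578 − 3p.
Supply slope: (343 − 363)/(69 − 74) = 4, so qs = 4p + 67.
Without the tax, 578 − 3p = 4p + 67 gives 7p = 511, so p* = €73 and q* = 359.
With the tax collected from suppliers, supply shifts: qs = 4(p − 3.5) + 67.
New equilibrium: consumers pay €75, suppliers receive €71.5, q = 353. (Wedge: pb − ps = 3.5.)
ΔCS is the trapezoid between Q = 353 and Q = 359 of height €2: ½ · (359 + 353) · 2 = €712.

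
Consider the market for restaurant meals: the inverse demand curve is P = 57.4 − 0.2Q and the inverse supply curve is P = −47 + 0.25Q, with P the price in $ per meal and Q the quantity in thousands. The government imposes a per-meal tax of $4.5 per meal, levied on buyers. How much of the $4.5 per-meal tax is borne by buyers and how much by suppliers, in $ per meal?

Buyers bear $2 per meal; suppliers bear $2.5 per meal.

Rewrite in direct form: Qd = 287 − 5P and Qs = 4P + 188.
Without the tax, 287 − 5P = 4P + 188 gives 9P = 99, so P* = $11 and Q* = 232.
With the tax collected from buyers, demand (in seller-price terms) shifts: Qd = 287 − 5(P + 4.5).
New equilibrium: buyers pay $13, suppliers receive $8.5, Q = 222. (Wedge: Pb − Ps = 4.5.)
Burden on buyers: $2; on suppliers: $2.5. (They sum to $4.5.)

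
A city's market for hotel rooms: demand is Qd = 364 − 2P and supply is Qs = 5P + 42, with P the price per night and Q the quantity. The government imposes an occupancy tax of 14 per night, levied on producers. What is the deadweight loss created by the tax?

Without the tax, 364 − 2P = 5P + 42 gives 7P = 322, so P* = 46 and Q* = 272.
With the tax collected from producers, supply shifts: Qs = 5(P − 14) + 42.
New equilibrium: consumers pay 56, producers receive 42, Q = 252. (Wedge: Pb − Ps = 14.)
Quantity falls by |ΔQ| = |272 − 252| = 20.
DWL = ½ · t · |ΔQ| = ½ · 14 · 20 = 140.

Deadweight loss = 140.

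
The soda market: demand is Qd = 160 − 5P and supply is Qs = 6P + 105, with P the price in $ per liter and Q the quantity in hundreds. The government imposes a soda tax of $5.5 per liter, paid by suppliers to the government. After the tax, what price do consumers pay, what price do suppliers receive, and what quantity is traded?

Without the tax, 160 − 5P = 6P + 105 gives 11P = 55, so P* = $5 and Q* = 135.
With the tax collected from suppliers, supply shifts: Qs = 6(P − 5.5) + 105.
Solving gives Q = 120 with consumers paying $8 and suppliers receiving $2.5 (the $5.5 wedge).

Consumers pay $8; suppliers receive $2.5; quantity = 120.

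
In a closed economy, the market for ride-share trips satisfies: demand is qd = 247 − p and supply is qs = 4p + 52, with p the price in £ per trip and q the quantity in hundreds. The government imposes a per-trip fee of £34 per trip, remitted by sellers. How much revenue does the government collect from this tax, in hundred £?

Tax revenue = £6147.2 hundred.

Before the tax: set 247 − p = 4p + 52 → p* = £39, q* = 208.
With the tax collected from sellers, supply shifts: qs = 4(p − 34) + 52.
Solving gives q = 180.8 with consumers paying £66.2 and sellers receiving £32.2 (the £34 wedge).
Revenue = t · Q = 34 · 180.8 = £6147.2.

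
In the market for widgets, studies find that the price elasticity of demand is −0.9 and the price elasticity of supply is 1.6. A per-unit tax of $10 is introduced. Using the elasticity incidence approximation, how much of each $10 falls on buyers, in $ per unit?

Incidence ratio: buyers' share ≈ εs / (εs + |εd|) = 1.6 / (1.6 + 0.9) = 0.64.
So buyers bear ≈ 0.64 × $10 = $6.4; suppliers bear $3.6.

Buyers bear ≈ $6.4 per unit.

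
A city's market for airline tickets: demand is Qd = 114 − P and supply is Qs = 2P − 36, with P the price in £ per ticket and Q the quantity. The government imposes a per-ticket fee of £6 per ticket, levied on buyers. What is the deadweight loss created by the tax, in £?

Deadweight loss = £12.

Before the tax: set 114 − P = 2P − 36 → P* = £50, Q* = 64.
With the tax collected from buyers, demand (in seller-price terms) shifts: Qd = 114 − (P + 6).
Solving gives Q = 60 with buyers paying £54 and suppliers receiving £48 (the £6 wedge).
Quantity falls by |ΔQ| = |64 − 60| = 4.
DWL = ½ · t · |ΔQ| = ½ · 6 · 4 = £12.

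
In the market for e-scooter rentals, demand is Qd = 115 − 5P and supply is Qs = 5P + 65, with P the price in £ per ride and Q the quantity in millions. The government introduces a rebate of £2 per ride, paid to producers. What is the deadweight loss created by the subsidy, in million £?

Deadweight loss = £5 million.

Before the subsidy: set 115 − 5P = 5P + 65 → P* = £5, Q* = 90.
With a per-unit subsidy paid to producers, each receives P + 2 per unit sold, so supply becomes Qs = 5(P + 2) + 65.
Solving gives Q = 95 with consumers paying £4 and producers receiving £6 (the £2 wedge).
Quantity rises by |ΔQ| = |90 − 95| = 5.
DWL = ½ · t · |ΔQ| = ½ · 2 · 5 = £5.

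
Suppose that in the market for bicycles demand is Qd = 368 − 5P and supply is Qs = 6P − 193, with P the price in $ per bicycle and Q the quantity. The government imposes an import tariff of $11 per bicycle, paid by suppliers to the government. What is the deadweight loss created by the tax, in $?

Before the tax: set 368 − 5P = 6P − 193 → P* = $51, Q* = 113.
With the tax collected from suppliers, supply shifts: Qs = 6(P − 11) − 193.
New equilibrium: buyers pay $57, suppliers receive $46, Q = 83. (Wedge: Pb − Ps = 11.)
Quantity falls by |ΔQ| = |113 − 83| = 30.
DWL = ½ · t · |ΔQ| = ½ · 11 · 30 = $165.

Deadweight loss = $165.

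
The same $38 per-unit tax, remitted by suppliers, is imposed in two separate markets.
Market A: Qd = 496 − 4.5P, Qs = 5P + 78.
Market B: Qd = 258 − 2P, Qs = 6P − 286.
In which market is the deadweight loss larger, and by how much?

Market A: pre-tax P* = $44, Q* = 298; post-tax Q = 208; deadweight loss = $1710.
Market B: pre-tax P* = $68, Q* = 122; post-tax Q = 65; deadweight loss = $1083.
Difference: $1710 vs $1083 → market A is larger by $627.

Market A, by $627.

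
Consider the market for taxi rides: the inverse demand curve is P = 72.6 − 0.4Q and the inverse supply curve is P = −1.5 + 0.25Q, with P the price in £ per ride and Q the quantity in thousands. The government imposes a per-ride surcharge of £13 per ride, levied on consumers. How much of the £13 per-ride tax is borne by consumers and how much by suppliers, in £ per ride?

Consumers bear £8 per ride; suppliers bear £5 per ride.

Rewrite in direct form: Qd = 181.5 − 2.5P and Qs = 4P + 6.
Before the tax: set 181.5 − 2.5P = 4P + 6 → P* = £27, Q* = 114.
With the tax collected from consumers, demand (in seller-price terms) shifts: Qd = 181.5 − 2.5(P + 13).
New equilibrium: consumers pay £35, suppliers receive £22, Q = 94. (Wedge: Pb − Ps = 13.)
Burden on consumers: £8; on suppliers: £5. (They sum to £13.)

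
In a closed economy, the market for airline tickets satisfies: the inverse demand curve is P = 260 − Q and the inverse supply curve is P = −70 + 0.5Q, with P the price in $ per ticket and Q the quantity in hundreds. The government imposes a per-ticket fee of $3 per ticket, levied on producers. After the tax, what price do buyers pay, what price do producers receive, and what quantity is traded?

Buyers pay $42; producers receive $39; quantity = 218.

Inverting to Q(P) form: Qd = 260 − P; Qs = 2P + 140.
Without the tax, 260 − P = 2P + 140 gives 3P = 120, so P* = $40 and Q* = 220.
With the tax collected from producers, supply shifts: Qs = 2(P − 3) + 140.
New equilibrium: buyers pay $42, producers receive $39, Q = 218. (Wedge: Pb − Ps = 3.)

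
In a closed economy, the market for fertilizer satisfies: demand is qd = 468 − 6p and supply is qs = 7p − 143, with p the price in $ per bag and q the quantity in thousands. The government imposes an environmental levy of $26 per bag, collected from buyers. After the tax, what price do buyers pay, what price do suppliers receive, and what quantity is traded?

Before the tax: set 468 − 6p = 7p − 143 → p* = $47, q* = 186.
With the tax collected from buyers, demand (in seller-price terms) shifts: qd = 468 − 6(p + 26).
Solving gives q = 102 with buyers paying $61 and suppliers receiving $35 (the $26 wedge).
The less price-elastic side of the market bears the larger share of a per-unit tax.

Buyers pay $61; suppliers receive $35; quantity = 102.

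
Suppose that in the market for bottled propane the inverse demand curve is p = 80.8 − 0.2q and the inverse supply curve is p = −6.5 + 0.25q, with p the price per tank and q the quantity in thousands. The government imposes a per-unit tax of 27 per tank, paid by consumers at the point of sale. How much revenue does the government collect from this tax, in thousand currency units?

Tax revenue = 3618 thousand.

Rewrite in direct form: qd = 404 − 5p and qs = 4p + 26.
Before the tax: set 404 − 5p = 4p + 26 → p* = 42, q* = 194.
With the tax collected from consumers, demand (in seller-price terms) shifts: qd = 404 − 5(p + 27).
New equilibrium: consumers pay 54, sellers receive 27, q = 134. (Wedge: pb − ps = 27.)
Revenue = t · Q = 27 · 134 = 3618.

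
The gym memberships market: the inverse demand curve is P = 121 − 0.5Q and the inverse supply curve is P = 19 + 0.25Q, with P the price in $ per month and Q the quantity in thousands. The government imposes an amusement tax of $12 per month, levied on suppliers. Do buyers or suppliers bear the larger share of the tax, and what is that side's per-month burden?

Buyers bear the larger share: $8 per month.

Rewrite in direct form: Qd = 242 − 2P and Qs = 4P − 76.
Before the tax: set 242 − 2P = 4P − 76 → P* = $53, Q* = 136.
With the tax collected from suppliers, supply shifts: Qs = 4(P − 12) − 76.
Solving gives Q = 120 with buyers paying $61 and suppliers receiving $49 (the $12 wedge).
Per-month burden: buyers $8, suppliers $4.
Buyers take the larger share because demand is less price-elastic here (demand slope 2 vs supply slope 4).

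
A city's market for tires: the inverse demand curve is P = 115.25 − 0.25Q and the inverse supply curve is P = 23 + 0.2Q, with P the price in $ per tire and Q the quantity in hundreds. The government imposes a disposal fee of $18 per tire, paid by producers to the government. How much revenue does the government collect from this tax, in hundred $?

Rewrite in direct form: Qd = 461 − 4P and Qs = 5P − 115.
Without the tax, 461 − 4P = 5P − 115 gives 9P = 576, so P* = $64 and Q* = 205.
With the tax collected from producers, supply shifts: Qs = 5(P − 18) − 115.
Solving gives Q = 165 with consumers paying $74 and producers receiving $56 (the $18 wedge).
Revenue = t · Q = 18 · 165 = $2970.

Tax revenue = $2970 hundred.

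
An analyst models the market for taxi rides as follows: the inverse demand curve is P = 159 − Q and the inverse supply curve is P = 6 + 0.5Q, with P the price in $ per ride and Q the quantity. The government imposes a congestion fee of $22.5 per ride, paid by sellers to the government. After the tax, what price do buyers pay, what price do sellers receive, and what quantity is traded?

Buyers pay $72; sellers receive $49.5; quantity = 87.

Rewrite in direct form: Qd = 159 − P and Qs = 2P − 12.
Without the tax, 159 − P = 2P − 12 gives 3P = 171, so P* = $57 and Q* = 102.
With the tax collected from sellers, supply shifts: Qs = 2(P − 22.5) − 12.
Solving gives Q = 87 with buyers paying $72 and sellers receiving $49.5 (the $22.5 wedge).
The less price-elastic side of the market bears the larger share of a per-unit tax.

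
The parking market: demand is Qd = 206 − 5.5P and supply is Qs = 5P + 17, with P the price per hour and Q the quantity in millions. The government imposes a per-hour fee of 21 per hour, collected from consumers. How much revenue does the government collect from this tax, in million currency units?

Tax revenue = 1092 million.

Without the tax, 206 − 5.5P = 5P + 17 gives 10.5P = 189, so P* = 18 and Q* = 107.
With the tax collected from consumers, demand (in seller-price terms) shifts: Qd = 206 − 5.5(P + 21).
New equilibrium: consumers pay 28, suppliers receive 7, Q = 52. (Wedge: Pb − Ps = 21.)
Revenue = t · Q = 21 · 52 = 1092.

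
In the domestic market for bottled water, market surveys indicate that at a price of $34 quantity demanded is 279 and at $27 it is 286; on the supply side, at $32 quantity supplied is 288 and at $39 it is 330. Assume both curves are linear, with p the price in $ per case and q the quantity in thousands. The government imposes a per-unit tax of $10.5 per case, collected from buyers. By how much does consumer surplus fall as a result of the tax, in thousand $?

Consumer surplus falls by $2497.5 thousand.

Demand slope: (286 − 279)/(27 − 34) = -1, so qd = 313 − p.
Supply slope: (330 − 288)/(39 − 32) = 6, so qs = 6p + 96.
Before the tax: set 313 − p = 6p + 96 → p* = $31, q* = 282.
With the tax collected from buyers, demand (in seller-price terms) shifts: qd = 313 − (p + 10.5).
New equilibrium: buyers pay $40, suppliers receive $29.5, q = 273. (Wedge: pb − ps = 10.5.)
ΔCS is the trapezoid between Q = 273 and Q = 282 of height $9: ½ · (282 + 273) · 9 = $2497.5.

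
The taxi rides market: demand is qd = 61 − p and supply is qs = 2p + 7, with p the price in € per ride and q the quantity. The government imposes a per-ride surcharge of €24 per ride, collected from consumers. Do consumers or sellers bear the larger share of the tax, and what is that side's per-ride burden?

Without the tax, 61 − p = 2p + 7 gives 3p = 54, so p* = €18 and q* = 43.
With the tax collected from consumers, demand (in seller-price terms) shifts: qd = 61 − (p + 24).
Solving gives q = 27 with consumers paying €34 and sellers receiving €10 (the €24 wedge).
Per-ride burden: consumers €16, sellers €8.
Consumers take the larger share because demand is less price-elastic here (demand slope 1 vs supply slope 2).
The less price-elastic side of the market bears the larger share of a per-unit tax.

Consumers bear the larger share: €16 per ride.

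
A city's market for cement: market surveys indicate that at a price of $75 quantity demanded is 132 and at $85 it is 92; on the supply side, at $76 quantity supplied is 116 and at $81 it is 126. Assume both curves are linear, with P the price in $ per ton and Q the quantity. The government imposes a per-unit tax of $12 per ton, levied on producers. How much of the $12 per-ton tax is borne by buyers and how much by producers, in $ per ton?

Buyers bear $4 per ton; producers bear $8 per ton.

Demand slope: (92 − 132)/(85 − 75) = -4, so Qd = 432 − 4P.
Supply slope: (126 − 116)/(81 − 76) = 2, so Qs = 2P − 36.
Before the tax: set 432 − 4P = 2P − 36 → P* = $78, Q* = 120.
With the tax collected from producers, supply shifts: Qs = 2(P − 12) − 36.
New equilibrium: buyers pay $82, producers receive $70, Q = 104. (Wedge: Pb − Ps = 12.)
Burden on buyers: $4; on producers: $8. (They sum to $12.)
The less price-elastic side of the market bears the larger share of a per-unit tax.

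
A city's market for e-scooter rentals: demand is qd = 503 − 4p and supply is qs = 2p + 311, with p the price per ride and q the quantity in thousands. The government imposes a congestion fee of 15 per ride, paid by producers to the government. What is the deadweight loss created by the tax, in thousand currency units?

Before the tax: set 503 − 4p = 2p + 311 → p* = 32, q* = 375.
With the tax collected from producers, supply shifts: qs = 2(p − 15) + 311.
Solving gives q = 355 with buyers paying 37 and producers receiving 22 (the 15 wedge).
Quantity falls by |ΔQ| = |375 − 355| = 20.
DWL = ½ · t · |ΔQ| = ½ · 15 · 20 = 150.

Deadweight loss = 150 thousand.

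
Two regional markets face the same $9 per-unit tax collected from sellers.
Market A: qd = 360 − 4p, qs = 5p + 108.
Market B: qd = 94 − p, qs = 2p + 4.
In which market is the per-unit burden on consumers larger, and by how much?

Market B, by $1.

Market A: pre-tax p* = $28, q* = 248; post-tax q = 228; per-unit burden on consumers = $5.
Market B: pre-tax p* = $30, q* = 64; post-tax q = 58; per-unit burden on consumers = $6.
Difference: $5 vs $6 → market B is larger by $1.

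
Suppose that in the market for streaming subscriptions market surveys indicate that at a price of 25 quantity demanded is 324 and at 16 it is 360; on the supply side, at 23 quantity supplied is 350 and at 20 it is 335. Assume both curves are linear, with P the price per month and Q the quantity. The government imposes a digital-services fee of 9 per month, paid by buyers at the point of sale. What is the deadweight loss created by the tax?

Deadweight loss = 90.

Demand slope: (360 − 324)/(16 − 25) = -4, so Qd = 424 − 4P.
Supply slope: (335 − 350)/(20 − 23) = 5, so Qs = 5P + 235.
Without the tax, 424 − 4P = 5P + 235 gives 9P = 189, so P* = 21 and Q* = 340.
With the tax collected from buyers, demand (in seller-price terms) shifts: Qd = 424 − 4(P + 9).
New equilibrium: buyers pay 26, suppliers receive 17, Q = 320. (Wedge: Pb − Ps = 9.)
Quantity falls by |ΔQ| = |340 − 320| = 20.
DWL = ½ · t · |ΔQ| = ½ · 9 · 20 = 90.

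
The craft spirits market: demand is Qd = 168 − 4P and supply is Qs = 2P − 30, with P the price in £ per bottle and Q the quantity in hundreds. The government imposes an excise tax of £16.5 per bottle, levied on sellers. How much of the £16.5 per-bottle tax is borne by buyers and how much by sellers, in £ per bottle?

Before the tax: set 168 − 4P = 2P − 30 → P* = £33, Q* = 36.
With the tax collected from sellers, supply shifts: Qs = 2(P − 16.5) − 30.
Solving gives Q = 14 with buyers paying £38.5 and sellers receiving £22 (the £16.5 wedge).
Burden on buyers: £5.5; on sellers: £11. (They sum to £16.5.)

Buyers bear £5.5 per bottle; sellers bear £11 per bottle.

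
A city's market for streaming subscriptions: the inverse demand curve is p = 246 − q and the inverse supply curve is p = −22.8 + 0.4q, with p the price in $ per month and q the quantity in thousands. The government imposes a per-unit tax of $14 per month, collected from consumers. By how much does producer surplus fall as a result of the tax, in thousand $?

Rewrite in direct form: qd = 246 − p and qs = 2.5p + 57.
Before the tax: set 246 − p = 2.5p + 57 → p* = $54, q* = 192.
With the tax collected from consumers, demand (in seller-price terms) shifts: qd = 246 − (p + 14).
New equilibrium: consumers pay $64, producers receive $50, q = 182. (Wedge: pb − ps = 14.)
ΔPS is the trapezoid between Q = 182 and Q = 192 of height $4: ½ · (192 + 182) · 4 = $748.

Producer surplus falls by $748 thousand.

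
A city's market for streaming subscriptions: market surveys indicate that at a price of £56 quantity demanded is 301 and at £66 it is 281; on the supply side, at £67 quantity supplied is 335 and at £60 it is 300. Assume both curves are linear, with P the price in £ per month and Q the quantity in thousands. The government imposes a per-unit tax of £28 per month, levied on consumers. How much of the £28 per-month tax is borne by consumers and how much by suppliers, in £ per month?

Demand slope: (281 − 301)/(66 − 56) = -2, so Qd = 413 − 2P.
Supply slope: (300 − 335)/(60 − 67) = 5, so Qs = 5P.
Without the tax, 413 − 2P = 5P gives 7P = 413, so P* = £59 and Q* = 295.
With the tax collected from consumers, demand (in seller-price terms) shifts: Qd = 413 − 2(P + 28).
New equilibrium: consumers pay £79, suppliers receive £51, Q = 255. (Wedge: Pb − Ps = 28.)
Burden on consumers: £20; on suppliers: £8. (They sum to £28.)

Consumers bear £20 per month; suppliers bear £8 per month.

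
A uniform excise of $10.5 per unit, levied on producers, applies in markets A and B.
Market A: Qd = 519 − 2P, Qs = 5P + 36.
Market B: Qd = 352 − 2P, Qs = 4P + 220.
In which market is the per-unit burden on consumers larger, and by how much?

Market A: pre-tax P* = $69, Q* = 381; post-tax Q = 366; per-unit burden on consumers = $7.5.
Market B: pre-tax P* = $22, Q* = 308; post-tax Q = 294; per-unit burden on consumers = $7.
Difference: $7.5 vs $7 → market A is larger by $0.5.

Market A, by $0.5.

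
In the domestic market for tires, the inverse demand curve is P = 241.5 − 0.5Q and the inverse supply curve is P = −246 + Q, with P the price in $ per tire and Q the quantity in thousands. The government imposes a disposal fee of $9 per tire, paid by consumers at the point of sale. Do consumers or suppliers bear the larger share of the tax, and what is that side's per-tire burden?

Suppliers bear the larger share: $6 per tire.

Inverting to Q(P) form: Qd = 483 − 2P; Qs = P + 246.
Without the tax, 483 − 2P = P + 246 gives 3P = 237, so P* = $79 and Q* = 325.
With the tax collected from consumers, demand (in seller-price terms) shifts: Qd = 483 − 2(P + 9).
New equilibrium: consumers pay $82, suppliers receive $73, Q = 319. (Wedge: Pb − Ps = 9.)
Per-tire burden: consumers $3, suppliers $6.
Suppliers take the larger share because supply is less price-elastic here (demand slope 2 vs supply slope 1).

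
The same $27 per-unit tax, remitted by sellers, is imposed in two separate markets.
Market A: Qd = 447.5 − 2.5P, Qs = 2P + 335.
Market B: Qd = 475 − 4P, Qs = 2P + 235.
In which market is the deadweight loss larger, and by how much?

Market A: pre-tax P* = $25, Q* = 385; post-tax Q = 355; deadweight loss = $405.
Market B: pre-tax P* = $40, Q* = 315; post-tax Q = 279; deadweight loss = $486.
Difference: $405 vs $486 → market B is larger by $81.

Market B, by $81.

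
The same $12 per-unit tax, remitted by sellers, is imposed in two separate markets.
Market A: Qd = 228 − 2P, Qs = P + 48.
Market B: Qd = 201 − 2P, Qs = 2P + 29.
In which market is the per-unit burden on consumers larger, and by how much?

Market A: pre-tax P* = $60, Q* = 108; post-tax Q = 100; per-unit burden on consumers = $4.
Market B: pre-tax P* = $43, Q* = 115; post-tax Q = 103; per-unit burden on consumers = $6.
Difference: $4 vs $6 → market B is larger by $2.

Market B, by $2.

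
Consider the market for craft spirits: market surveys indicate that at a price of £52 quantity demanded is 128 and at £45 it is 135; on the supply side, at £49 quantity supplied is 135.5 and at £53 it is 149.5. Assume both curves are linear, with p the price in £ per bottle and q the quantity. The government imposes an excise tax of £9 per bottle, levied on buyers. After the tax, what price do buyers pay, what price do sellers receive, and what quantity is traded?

Demand slope: (135 − 128)/(45 − 52) = -1, so qd = 180 − p.
Supply slope: (149.5 − 135.5)/(53 − 49) = 3.5, so qs = 3.5p − 36.
Without the tax, 180 − p = 3.5p − 36 gives 4.5p = 216, so p* = £48 and q* = 132.
With the tax collected from buyers, demand (in seller-price terms) shifts: qd = 180 − (p + 9).
Solving gives q = 125 with buyers paying £55 and sellers receiving £46 (the £9 wedge).

Buyers pay £55; sellers receive £46; quantity = 125.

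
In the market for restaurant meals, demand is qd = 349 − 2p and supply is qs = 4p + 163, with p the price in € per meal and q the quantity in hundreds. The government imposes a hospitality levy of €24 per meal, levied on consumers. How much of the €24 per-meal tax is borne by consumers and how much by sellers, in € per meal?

Without the tax, 349 − 2p = 4p + 163 gives 6p = 186, so p* = €31 and q* = 287.
With the tax collected from consumers, demand (in seller-price terms) shifts: qd = 349 − 2(p + 24).
Solving gives q = 255 with consumers paying €47 and sellers receiving €23 (the €24 wedge).
Burden on consumers: €16; on sellers: €8. (They sum to €24.)

Consumers bear €16 per meal; sellers bear €8 per meal.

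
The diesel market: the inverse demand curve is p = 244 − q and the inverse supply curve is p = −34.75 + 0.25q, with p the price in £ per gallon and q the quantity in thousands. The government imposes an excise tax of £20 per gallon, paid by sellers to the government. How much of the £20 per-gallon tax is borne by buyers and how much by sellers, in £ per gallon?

Inverting to q(p) form: qd = 244 − p; qs = 4p + 139.
Before the tax: set 244 − p = 4p + 139 → p* = £21, q* = 223.
With the tax collected from sellers, supply shifts: qs = 4(p − 20) + 139.
Solving gives q = 207 with buyers paying £37 and sellers receiving £17 (the £20 wedge).
Burden on buyers: £16; on sellers: £4. (They sum to £20.)
The less price-elastic side of the market bears the larger share of a per-unit tax.

Buyers bear £16 per gallon; sellers bear £4 per gallon.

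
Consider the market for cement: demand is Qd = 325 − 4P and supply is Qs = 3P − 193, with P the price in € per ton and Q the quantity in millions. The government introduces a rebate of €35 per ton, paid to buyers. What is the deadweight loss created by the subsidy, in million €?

Before the subsidy: set 325 − 4P = 3P − 193 → P* = €74, Q* = 29.
With a per-unit subsidy paid to buyers, each effectively pays P − 35, so demand becomes Qd = 325 − 4(P − 35).
New equilibrium: buyers pay €59, sellers receive €94, Q = 89. (Wedge: Pb − Ps = −35.)
Quantity rises by |ΔQ| = |29 − 89| = 60.
DWL = ½ · t · |ΔQ| = ½ · 35 · 60 = €1050.

Deadweight loss = €1050 million.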